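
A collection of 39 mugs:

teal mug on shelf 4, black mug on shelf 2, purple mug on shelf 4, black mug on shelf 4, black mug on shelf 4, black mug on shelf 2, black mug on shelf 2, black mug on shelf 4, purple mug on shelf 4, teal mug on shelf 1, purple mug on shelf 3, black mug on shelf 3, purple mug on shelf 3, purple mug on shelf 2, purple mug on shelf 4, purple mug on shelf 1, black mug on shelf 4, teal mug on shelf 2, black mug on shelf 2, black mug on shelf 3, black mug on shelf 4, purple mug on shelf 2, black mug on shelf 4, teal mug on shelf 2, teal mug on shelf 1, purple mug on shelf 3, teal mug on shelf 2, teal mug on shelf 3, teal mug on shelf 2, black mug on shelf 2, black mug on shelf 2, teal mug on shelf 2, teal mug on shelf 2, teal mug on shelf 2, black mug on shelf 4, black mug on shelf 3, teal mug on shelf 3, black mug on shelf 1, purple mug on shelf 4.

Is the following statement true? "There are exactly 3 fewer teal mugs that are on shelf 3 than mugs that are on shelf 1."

False

teal mugs on shelf 3: 2.
mugs on shelf 1: 4.
The claim requires 4 − 2 (= 2) to equal 3, which does not hold.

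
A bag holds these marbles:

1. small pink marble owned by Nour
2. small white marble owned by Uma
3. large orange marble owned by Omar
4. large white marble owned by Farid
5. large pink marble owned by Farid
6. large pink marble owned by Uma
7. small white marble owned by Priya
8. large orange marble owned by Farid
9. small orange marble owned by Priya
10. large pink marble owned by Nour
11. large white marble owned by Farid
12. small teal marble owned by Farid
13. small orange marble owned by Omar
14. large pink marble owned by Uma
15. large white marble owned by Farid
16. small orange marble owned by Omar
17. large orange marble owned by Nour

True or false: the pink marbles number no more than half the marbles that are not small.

|pink marbles| = 5.
|marbles that are not small| = 10.
The claim requires 2 × 5 = 10 ≤ 10, which holds.

True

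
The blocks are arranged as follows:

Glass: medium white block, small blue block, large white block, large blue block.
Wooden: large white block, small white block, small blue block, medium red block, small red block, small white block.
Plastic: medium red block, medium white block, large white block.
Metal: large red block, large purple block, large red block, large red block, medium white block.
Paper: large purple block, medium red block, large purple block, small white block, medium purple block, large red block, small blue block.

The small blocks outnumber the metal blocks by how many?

small blocks: 7.
metal blocks: 5.
7 − 5 = 2.

2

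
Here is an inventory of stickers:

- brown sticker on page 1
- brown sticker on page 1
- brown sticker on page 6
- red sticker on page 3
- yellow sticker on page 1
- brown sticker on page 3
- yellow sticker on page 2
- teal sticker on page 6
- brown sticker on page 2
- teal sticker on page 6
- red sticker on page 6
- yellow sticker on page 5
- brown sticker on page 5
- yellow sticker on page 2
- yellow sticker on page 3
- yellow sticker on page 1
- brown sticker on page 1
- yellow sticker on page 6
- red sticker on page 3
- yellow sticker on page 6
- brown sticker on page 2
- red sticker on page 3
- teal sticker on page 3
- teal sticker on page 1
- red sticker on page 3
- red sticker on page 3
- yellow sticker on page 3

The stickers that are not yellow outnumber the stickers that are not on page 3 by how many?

stickers that are not yellow: 18.
stickers that are not on page 3: 18.
18 − 18 = 0.

0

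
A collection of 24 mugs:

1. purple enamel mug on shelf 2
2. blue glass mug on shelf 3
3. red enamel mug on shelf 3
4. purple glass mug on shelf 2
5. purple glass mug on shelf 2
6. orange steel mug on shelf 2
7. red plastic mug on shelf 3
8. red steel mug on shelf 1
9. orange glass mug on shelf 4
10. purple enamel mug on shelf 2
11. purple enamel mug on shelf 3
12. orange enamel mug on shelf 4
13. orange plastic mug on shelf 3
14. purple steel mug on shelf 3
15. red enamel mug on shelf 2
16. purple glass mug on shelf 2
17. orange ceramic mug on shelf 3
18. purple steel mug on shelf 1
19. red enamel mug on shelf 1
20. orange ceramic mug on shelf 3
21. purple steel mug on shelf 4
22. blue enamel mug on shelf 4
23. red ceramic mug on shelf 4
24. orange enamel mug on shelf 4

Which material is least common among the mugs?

Counts by material: enamel 9, glass 5, steel 5, ceramic 3, plastic 2.
The minimum is 2, held uniquely by plastic.

plastic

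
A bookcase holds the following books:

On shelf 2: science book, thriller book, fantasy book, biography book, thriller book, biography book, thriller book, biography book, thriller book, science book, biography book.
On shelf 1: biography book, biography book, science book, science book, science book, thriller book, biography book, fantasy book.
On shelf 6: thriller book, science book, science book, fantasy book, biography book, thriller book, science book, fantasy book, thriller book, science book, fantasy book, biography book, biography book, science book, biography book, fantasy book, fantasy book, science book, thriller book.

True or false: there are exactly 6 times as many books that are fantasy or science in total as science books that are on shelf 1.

|books that are fantasy or science| = 18.
|science books on shelf 1| = 3.
The claim requires 18 = 6 × 3 = 18, which holds.

True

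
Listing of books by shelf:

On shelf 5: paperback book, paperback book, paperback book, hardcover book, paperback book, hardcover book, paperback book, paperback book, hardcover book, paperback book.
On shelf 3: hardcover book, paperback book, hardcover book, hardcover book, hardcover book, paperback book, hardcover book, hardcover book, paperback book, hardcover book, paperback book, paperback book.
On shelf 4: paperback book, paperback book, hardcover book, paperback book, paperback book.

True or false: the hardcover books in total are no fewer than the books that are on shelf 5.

True

hardcover books: 11.
books on shelf 5: 10.
The claim requires 11 ≥ 10, which holds.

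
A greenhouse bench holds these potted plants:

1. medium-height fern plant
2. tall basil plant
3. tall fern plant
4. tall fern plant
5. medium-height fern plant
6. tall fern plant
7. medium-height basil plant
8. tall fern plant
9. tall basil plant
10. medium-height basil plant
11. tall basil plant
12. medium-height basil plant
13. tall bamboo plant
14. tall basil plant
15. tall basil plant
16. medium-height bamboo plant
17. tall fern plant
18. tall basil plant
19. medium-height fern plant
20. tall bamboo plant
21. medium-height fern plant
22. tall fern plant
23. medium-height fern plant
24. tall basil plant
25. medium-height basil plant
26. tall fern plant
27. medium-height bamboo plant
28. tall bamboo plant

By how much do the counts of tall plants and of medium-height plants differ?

6

tall plants: 17. medium-height plants: 11.
|17 − 11| = 17 − 11 = 6.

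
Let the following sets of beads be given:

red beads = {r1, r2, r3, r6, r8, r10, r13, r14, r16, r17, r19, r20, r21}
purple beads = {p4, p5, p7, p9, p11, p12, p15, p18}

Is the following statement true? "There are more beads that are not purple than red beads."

beads that are not purple: 13.
red beads: 13.
The claim requires 13 > 13, which does not hold.

False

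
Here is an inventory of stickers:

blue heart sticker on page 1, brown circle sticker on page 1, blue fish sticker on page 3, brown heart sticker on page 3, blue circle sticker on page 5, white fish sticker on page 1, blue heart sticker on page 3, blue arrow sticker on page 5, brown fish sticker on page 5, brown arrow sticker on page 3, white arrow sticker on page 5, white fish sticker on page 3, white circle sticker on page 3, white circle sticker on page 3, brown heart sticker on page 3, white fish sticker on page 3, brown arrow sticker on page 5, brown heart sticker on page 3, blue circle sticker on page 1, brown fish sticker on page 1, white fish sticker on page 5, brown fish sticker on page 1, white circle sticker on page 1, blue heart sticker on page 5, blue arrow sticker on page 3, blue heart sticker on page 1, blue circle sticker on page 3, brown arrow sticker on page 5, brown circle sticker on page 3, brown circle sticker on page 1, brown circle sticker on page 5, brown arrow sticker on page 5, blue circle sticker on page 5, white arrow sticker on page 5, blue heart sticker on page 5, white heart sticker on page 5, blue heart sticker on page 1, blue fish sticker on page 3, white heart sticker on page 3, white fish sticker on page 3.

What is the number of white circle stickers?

3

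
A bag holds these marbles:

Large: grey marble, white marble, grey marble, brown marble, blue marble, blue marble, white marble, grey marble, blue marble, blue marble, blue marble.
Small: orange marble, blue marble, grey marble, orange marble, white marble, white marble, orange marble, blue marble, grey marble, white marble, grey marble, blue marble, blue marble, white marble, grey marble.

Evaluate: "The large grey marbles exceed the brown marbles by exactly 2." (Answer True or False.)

True

There are 3 large grey marbles.
There is 1 brown marble.
The claim requires 3 − 1 (= 2) to equal 2, which holds.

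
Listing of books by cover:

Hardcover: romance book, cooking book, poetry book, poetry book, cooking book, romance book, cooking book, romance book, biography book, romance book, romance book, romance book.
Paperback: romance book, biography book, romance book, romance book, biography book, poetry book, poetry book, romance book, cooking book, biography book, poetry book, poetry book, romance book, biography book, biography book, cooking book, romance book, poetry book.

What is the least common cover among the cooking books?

paperback

Counts by cover (restricted to cooking books): hardcover 3, paperback 2.
The minimum is 2, held uniquely by paperback.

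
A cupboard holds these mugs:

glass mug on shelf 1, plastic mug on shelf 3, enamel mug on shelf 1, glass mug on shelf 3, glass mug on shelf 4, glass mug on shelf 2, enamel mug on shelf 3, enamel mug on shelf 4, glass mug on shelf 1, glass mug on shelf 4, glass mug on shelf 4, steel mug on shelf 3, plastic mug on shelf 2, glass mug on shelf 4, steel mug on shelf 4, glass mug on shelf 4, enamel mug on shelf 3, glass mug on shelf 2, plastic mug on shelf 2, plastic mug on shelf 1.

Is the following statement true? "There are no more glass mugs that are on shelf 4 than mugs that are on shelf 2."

False

|glass mugs on shelf 4| = 5.
|mugs on shelf 2| = 4.
The claim requires 5 ≤ 4, which does not hold.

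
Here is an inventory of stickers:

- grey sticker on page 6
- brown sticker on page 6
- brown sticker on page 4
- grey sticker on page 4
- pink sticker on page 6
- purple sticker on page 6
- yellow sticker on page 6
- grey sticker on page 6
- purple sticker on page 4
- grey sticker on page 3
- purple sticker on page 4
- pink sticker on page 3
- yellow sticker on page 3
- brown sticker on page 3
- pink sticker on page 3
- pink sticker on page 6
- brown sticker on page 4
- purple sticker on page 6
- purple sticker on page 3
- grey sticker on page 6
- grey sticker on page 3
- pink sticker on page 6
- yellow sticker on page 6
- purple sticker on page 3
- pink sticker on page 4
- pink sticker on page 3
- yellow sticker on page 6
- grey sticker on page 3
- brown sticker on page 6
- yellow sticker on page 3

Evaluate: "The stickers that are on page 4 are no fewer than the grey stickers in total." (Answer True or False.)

False

There are 6 stickers on page 4.
There are 7 grey stickers.
The claim requires 6 ≥ 7, which does not hold.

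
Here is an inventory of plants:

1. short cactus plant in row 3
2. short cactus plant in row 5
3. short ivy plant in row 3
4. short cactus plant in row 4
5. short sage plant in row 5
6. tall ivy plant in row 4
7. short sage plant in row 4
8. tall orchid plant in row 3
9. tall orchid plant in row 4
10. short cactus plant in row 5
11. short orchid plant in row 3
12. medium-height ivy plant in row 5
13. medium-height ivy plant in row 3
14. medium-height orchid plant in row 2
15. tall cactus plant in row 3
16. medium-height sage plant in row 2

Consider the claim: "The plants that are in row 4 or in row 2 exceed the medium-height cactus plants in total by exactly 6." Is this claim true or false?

True

|plants in row 4 or in row 2| = 6.
|medium-height cactus plants| = 0.
The claim requires 6 − 0 (= 6) to equal 6, which holds.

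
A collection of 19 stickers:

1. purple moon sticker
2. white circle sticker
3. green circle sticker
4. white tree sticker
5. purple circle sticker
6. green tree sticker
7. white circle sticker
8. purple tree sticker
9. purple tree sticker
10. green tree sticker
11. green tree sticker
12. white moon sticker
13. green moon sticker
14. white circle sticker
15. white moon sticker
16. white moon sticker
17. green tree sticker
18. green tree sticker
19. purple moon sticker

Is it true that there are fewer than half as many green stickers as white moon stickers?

False

|green stickers| = 7.
|white moon stickers| = 3.
The claim requires 2 × 7 = 14 < 3, which does not hold.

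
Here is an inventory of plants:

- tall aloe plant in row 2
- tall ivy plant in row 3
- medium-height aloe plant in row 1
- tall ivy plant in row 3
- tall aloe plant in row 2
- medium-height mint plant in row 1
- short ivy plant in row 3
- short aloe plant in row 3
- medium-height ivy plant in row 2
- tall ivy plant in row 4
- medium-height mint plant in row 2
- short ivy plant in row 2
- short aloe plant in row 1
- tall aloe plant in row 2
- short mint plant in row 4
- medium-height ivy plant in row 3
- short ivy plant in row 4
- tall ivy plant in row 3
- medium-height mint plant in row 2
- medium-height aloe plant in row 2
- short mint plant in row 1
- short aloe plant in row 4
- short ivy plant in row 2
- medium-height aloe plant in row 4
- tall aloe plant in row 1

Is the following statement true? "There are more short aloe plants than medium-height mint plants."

There are 3 short aloe plants.
There are 3 medium-height mint plants.
The claim requires 3 > 3, which does not hold.

False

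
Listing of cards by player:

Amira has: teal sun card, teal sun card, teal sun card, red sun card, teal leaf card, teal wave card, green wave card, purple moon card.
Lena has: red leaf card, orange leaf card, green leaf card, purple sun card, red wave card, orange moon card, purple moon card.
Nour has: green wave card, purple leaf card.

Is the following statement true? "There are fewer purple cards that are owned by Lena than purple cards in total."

|purple cards owned by Lena| = 2.
|purple cards| = 4.
The claim requires 2 < 4, which holds.

True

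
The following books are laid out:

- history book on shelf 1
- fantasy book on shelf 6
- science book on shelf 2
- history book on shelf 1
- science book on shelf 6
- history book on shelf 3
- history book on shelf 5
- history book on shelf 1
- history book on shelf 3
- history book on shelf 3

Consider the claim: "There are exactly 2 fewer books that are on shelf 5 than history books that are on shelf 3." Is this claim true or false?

There is 1 book on shelf 5.
There are 3 history books on shelf 3.
The claim requires 3 − 1 (= 2) to equal 2, which holds.

True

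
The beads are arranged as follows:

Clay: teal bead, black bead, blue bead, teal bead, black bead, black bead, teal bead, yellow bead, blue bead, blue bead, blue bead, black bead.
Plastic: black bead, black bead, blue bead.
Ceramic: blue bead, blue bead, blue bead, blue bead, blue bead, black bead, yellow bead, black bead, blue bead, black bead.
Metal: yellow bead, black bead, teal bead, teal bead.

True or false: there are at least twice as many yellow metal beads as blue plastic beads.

There is 1 yellow metal bead.
There is 1 blue plastic bead.
The claim requires 1 ≥ 2 × 1 = 2, which does not hold.

False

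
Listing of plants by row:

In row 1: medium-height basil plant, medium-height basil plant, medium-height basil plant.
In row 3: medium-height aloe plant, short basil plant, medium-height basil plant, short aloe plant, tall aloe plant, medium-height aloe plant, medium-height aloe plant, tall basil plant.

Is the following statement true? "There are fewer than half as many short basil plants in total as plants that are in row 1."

True

short basil plants: 1.
plants in row 1: 3.
The claim requires 2 × 1 = 2 < 3, which holds.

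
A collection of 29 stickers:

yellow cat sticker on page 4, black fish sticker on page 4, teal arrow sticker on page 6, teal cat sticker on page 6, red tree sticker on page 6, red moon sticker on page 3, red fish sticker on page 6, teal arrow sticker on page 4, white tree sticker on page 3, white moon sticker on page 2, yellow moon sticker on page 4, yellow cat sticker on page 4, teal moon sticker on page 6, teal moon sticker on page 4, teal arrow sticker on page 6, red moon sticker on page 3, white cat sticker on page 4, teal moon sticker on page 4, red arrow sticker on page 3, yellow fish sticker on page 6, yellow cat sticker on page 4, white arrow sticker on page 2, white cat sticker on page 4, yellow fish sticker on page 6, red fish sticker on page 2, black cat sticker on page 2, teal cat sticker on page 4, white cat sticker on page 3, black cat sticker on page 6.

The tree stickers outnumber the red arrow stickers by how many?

tree stickers: 2.
red arrow stickers: 1.
2 − 1 = 1.

1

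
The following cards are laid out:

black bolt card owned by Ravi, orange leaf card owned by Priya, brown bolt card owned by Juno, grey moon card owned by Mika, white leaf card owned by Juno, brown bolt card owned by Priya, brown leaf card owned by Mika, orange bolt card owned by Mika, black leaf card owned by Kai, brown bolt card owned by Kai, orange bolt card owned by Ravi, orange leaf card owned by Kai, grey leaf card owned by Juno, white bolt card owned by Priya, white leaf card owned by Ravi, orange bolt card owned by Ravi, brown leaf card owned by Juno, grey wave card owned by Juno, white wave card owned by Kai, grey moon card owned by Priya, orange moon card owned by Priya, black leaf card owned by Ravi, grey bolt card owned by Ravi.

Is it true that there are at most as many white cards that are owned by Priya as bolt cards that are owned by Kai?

True

Count of white cards owned by Priya: 1.
Count of bolt cards owned by Kai: 1.
The claim requires 1 ≤ 1, which holds.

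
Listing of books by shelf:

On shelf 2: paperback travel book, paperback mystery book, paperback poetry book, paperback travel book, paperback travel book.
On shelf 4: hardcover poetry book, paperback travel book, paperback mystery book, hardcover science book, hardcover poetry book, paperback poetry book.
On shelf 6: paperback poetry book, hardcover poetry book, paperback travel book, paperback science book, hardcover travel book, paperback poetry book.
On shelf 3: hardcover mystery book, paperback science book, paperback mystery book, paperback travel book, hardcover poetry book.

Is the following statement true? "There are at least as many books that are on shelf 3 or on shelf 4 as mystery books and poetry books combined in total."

There are 11 books on shelf 3 or on shelf 4.
mystery books: 4; poetry books: 8; combined: 4 + 8 = 12.
The claim requires 11 ≥ 12, which does not hold.

False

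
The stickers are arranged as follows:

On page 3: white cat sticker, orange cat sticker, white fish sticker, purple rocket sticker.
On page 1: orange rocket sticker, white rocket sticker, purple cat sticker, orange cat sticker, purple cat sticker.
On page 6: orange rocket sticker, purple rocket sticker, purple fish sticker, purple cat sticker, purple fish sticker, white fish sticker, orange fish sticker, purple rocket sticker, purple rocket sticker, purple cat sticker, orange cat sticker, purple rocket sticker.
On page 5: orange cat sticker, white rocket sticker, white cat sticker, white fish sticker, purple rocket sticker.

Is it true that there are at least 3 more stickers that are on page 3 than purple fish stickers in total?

|stickers on page 3| = 4.
|purple fish stickers| = 2.
The claim requires 4 − 2 = 2 ≥ 3, which does not hold.

False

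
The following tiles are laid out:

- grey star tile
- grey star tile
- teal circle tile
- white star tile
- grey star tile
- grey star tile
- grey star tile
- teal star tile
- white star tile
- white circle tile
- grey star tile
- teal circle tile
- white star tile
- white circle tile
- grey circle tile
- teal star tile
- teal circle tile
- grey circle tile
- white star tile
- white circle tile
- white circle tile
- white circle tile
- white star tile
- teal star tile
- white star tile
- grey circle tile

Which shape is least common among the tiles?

circle

Counts by shape: star 15, circle 11.
The minimum is 11, held uniquely by circle.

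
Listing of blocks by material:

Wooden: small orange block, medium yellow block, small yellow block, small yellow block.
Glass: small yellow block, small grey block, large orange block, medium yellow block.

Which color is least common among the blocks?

Counts by color: yellow 5, orange 2, grey 1.
The minimum is 1, held uniquely by grey.

grey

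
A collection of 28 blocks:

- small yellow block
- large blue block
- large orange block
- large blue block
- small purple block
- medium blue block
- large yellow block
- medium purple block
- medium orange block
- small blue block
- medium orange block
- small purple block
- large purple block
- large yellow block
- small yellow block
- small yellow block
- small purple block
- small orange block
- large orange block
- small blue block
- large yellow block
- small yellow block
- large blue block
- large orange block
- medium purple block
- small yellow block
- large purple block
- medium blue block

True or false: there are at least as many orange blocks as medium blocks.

True

orange blocks: 6.
medium blocks: 6.
The claim requires 6 ≥ 6, which holds.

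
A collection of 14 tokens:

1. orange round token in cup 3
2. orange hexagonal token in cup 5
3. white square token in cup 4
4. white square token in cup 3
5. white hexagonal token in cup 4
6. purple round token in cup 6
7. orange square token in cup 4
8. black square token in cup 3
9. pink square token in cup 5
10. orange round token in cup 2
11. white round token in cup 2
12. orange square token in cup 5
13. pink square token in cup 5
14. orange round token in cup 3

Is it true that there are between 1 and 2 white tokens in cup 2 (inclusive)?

white tokens in cup 2: 1.
The claim requires 1 ≤ 1 ≤ 2, which holds.

True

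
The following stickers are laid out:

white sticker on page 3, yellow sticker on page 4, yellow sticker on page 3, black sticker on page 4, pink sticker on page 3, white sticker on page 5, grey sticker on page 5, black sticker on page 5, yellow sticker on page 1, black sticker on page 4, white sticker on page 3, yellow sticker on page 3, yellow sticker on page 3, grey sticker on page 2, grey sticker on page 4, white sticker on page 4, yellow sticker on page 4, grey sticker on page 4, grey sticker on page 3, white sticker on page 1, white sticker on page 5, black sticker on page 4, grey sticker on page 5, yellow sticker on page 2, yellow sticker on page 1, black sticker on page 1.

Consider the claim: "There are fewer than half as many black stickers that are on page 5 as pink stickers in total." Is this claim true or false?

black stickers on page 5: 1.
pink stickers: 1.
The claim requires 2 × 1 = 2 < 1, which does not hold.

False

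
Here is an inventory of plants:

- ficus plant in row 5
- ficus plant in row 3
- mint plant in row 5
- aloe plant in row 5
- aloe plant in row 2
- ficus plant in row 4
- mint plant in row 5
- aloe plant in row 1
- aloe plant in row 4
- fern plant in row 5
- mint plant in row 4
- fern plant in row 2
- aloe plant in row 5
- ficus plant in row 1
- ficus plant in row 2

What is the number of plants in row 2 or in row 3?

in row 2: 3; in row 3: 1; together 3 + 1 = 4.

4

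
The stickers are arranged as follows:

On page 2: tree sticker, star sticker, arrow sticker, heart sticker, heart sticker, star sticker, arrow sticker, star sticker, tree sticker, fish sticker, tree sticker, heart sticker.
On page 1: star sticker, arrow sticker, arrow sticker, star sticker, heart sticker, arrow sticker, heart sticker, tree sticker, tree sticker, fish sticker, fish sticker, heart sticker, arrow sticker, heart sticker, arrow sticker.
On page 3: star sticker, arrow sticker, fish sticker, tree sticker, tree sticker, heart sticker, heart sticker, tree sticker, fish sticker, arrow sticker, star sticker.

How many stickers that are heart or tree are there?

17

heart: 9; tree: 8; together 9 + 8 = 17.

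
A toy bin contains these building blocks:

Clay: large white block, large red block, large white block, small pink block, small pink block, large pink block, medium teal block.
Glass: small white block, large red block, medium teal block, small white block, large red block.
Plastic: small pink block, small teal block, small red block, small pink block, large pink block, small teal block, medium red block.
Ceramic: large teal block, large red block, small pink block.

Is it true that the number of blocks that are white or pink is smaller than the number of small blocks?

|blocks that are white or pink| = 11.
|small blocks| = 10.
The claim requires 11 < 10, which does not hold.

False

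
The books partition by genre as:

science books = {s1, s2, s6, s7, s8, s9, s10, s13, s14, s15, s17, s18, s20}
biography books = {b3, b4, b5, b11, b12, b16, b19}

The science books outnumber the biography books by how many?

science books: 13.
biography books: 7.
13 − 7 = 6.

6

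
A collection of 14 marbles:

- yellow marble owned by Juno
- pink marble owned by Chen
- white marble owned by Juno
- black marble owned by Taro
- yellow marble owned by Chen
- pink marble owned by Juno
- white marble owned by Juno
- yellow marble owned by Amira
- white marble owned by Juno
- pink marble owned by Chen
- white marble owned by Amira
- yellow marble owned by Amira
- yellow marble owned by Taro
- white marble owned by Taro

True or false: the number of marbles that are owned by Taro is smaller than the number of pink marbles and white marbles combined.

True

marbles owned by Taro: 3.
pink marbles: 3; white marbles: 5; combined: 3 + 5 = 8.
The claim requires 3 < 8, which holds.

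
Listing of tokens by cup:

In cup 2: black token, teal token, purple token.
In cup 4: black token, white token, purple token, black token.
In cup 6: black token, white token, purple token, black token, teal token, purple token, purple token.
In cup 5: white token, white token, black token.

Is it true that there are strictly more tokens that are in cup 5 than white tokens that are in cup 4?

There are 3 tokens in cup 5.
There is 1 white token in cup 4.
The claim requires 3 > 1, which holds.

True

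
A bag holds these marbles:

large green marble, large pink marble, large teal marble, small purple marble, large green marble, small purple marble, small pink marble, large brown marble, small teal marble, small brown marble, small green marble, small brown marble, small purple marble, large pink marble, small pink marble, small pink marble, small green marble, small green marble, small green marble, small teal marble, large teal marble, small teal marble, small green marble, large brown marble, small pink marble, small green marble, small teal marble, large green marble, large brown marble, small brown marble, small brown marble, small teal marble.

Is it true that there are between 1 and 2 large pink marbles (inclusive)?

There are 2 large pink marbles.
The claim requires 1 ≤ 2 ≤ 2, which holds.

True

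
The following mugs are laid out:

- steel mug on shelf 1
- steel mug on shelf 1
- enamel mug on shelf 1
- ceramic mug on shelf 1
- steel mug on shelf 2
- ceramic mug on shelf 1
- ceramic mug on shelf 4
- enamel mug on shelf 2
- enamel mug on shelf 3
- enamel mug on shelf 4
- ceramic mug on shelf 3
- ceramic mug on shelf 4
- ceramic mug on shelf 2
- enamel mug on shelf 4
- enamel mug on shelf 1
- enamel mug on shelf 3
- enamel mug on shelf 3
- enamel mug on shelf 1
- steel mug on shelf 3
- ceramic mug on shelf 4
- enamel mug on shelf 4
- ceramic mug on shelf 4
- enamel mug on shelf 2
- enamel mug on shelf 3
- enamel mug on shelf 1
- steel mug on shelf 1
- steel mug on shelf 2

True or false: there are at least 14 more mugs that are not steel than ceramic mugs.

False

mugs that are not steel: 21.
ceramic mugs: 8.
The claim requires 21 − 8 = 13 ≥ 14, which does not hold.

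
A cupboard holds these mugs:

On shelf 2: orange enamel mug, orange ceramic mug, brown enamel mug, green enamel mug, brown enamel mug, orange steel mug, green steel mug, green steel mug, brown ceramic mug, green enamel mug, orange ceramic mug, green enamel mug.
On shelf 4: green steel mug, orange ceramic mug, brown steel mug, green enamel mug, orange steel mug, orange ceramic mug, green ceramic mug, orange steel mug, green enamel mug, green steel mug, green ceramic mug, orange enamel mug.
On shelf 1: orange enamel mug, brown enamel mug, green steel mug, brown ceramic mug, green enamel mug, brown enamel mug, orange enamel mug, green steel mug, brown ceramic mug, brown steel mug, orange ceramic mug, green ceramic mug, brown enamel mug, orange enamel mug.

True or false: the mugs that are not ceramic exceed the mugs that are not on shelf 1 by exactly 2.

mugs that are not ceramic: 27.
mugs that are not on shelf 1: 24.
The claim requires 27 − 24 (= 3) to equal 2, which does not hold.

False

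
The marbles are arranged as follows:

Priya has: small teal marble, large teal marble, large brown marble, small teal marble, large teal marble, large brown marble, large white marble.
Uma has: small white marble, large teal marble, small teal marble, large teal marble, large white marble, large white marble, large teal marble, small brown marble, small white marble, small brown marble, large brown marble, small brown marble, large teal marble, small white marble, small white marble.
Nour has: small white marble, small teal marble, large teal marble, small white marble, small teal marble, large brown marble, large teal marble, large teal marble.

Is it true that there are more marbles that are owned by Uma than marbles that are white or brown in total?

False

marbles owned by Uma: 15.
marbles that are white or brown: 16.
The claim requires 15 > 16, which does not hold.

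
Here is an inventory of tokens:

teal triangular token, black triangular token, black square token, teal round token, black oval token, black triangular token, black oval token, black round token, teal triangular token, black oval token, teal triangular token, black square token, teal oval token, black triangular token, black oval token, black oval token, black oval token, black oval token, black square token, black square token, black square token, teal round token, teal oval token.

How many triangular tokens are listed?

6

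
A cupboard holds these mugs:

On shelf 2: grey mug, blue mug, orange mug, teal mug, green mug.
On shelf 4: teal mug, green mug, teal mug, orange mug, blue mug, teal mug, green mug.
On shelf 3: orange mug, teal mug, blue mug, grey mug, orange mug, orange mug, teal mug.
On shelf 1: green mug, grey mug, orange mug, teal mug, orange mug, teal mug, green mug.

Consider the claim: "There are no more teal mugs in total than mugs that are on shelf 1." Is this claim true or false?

|teal mugs| = 8.
|mugs on shelf 1| = 7.
The claim requires 8 ≤ 7, which does not hold.

False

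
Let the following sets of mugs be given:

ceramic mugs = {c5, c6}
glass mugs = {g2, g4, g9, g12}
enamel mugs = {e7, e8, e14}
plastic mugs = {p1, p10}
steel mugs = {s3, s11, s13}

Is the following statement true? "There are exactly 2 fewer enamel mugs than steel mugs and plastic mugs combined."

enamel mugs: 3.
steel mugs: 3; plastic mugs: 2; combined: 3 + 2 = 5.
The claim requires 5 − 3 (= 2) to equal 2, which holds.

True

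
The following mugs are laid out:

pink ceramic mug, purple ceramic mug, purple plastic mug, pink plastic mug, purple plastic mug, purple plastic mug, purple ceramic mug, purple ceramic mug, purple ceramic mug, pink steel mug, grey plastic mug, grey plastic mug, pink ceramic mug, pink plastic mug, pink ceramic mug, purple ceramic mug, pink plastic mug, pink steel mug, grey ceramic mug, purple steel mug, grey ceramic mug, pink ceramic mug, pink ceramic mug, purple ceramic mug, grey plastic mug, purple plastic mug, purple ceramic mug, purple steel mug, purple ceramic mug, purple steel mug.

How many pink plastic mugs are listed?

3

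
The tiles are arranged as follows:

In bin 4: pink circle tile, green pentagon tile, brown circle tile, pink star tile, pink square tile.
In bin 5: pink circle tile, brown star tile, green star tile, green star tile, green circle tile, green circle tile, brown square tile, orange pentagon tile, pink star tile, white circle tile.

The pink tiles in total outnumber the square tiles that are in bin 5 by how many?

4

pink tiles: 5.
square tiles in bin 5: 1.
5 − 1 = 4.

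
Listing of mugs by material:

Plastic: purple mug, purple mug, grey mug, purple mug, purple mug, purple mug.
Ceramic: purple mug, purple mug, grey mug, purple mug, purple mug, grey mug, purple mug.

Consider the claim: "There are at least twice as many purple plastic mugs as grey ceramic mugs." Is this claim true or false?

purple plastic mugs: 5.
grey ceramic mugs: 2.
The claim requires 5 ≥ 2 × 2 = 4, which holds.

True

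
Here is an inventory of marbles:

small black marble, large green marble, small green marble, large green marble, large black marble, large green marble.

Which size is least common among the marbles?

small

Counts by size: large 4, small 2.
The minimum is 2, held uniquely by small.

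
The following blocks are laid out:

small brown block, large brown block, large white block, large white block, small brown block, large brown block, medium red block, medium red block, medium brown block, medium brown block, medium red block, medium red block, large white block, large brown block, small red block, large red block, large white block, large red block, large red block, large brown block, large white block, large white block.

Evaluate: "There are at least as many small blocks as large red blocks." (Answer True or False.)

True

|small blocks| = 3.
|large red blocks| = 3.
The claim requires 3 ≥ 3, which holds.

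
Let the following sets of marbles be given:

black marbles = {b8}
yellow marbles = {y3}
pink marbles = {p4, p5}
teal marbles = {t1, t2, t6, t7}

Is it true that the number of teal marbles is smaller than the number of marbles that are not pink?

True

|teal marbles| = 4.
|marbles that are not pink| = 6.
The claim requires 4 < 6, which holds.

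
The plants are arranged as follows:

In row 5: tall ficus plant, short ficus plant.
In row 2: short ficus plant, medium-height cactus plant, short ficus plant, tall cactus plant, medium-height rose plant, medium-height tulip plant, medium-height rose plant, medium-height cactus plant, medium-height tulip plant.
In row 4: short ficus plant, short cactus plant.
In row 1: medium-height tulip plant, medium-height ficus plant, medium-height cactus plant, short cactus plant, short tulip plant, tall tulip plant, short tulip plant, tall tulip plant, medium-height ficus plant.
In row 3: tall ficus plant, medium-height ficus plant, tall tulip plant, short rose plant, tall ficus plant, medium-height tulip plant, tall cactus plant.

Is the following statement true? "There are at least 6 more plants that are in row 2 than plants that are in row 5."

True

plants in row 2: 9.
plants in row 5: 2.
The claim requires 9 − 2 = 7 ≥ 6, which holds.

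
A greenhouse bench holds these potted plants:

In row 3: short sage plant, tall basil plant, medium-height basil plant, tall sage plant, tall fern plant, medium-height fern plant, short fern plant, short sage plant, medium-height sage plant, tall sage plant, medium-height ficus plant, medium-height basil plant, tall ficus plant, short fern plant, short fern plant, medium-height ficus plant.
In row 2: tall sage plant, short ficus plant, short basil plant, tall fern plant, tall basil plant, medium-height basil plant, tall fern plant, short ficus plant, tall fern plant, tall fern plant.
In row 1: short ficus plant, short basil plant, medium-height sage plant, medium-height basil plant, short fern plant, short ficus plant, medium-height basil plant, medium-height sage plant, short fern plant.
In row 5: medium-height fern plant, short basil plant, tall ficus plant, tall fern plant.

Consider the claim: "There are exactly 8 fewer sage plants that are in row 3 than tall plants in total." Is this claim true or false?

|sage plants in row 3| = 5.
|tall plants| = 13.
The claim requires 13 − 5 (= 8) to equal 8, which holds.

True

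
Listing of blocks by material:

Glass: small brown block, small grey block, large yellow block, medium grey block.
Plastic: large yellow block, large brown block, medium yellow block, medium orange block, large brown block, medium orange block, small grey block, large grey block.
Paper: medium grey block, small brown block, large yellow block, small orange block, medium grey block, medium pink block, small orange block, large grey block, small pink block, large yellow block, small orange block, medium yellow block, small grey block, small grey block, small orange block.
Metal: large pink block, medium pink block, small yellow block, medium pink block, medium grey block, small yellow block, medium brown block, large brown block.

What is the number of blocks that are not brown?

29

Total blocks: 35; with the excluded value: 6; remaining 35 − 6 = 29.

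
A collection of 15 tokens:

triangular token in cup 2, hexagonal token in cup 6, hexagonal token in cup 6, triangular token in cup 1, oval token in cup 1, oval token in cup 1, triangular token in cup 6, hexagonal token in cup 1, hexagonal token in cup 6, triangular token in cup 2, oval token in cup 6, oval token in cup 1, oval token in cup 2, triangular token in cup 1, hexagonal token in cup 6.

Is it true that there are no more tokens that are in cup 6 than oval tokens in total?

tokens in cup 6: 6.
oval tokens: 5.
The claim requires 6 ≤ 5, which does not hold.

False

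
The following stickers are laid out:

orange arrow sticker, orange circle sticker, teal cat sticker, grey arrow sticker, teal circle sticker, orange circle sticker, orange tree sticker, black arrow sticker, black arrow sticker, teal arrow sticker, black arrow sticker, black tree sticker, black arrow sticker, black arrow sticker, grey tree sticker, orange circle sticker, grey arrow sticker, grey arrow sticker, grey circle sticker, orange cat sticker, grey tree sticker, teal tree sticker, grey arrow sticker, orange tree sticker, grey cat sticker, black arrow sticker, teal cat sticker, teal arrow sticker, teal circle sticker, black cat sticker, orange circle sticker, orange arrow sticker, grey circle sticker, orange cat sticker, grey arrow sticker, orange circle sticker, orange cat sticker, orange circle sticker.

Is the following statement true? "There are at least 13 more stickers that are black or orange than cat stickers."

True

stickers that are black or orange: 21.
cat stickers: 7.
The claim requires 21 − 7 = 14 ≥ 13, which holds.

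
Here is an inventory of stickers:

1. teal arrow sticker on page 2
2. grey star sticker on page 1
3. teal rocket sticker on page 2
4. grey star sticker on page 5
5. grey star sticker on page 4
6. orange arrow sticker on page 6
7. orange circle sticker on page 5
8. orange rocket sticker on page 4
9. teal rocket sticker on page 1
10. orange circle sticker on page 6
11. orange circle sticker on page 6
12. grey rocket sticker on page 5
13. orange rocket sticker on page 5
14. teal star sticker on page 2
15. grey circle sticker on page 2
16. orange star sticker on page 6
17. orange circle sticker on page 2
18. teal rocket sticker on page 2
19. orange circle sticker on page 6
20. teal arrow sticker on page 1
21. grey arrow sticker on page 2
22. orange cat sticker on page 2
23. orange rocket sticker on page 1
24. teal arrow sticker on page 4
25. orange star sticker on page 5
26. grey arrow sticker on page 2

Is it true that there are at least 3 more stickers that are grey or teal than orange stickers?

False

There are 14 stickers that are grey or teal.
There are 12 orange stickers.
The claim requires 14 − 12 = 2 ≥ 3, which does not hold.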